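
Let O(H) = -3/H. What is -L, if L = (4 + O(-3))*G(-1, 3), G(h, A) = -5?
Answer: 25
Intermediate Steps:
L = -25 (L = (4 - 3/(-3))*(-5) = (4 - 3*(-⅓))*(-5) = (4 + 1)*(-5) = 5*(-5) = -25)
-L = -1*(-25) = 25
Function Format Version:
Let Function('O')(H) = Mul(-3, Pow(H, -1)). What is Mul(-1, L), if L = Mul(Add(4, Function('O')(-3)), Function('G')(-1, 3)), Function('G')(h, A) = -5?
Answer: 25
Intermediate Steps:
L = -25 (L = Mul(Add(4, Mul(-3, Pow(-3, -1))), -5) = Mul(Add(4, Mul(-3, Rational(-1, 3))), -5) = Mul(Add(4, 1), -5) = Mul(5, -5) = -25)
Mul(-1, L) = Mul(-1, -25) = 25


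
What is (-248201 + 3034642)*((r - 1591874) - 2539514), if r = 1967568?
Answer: -6029356764620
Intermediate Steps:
(-248201 + 3034642)*((r - 1591874) - 2539514) = (-248201 + 3034642)*((1967568 - 1591874) - 2539514) = 2786441*(375694 - 2539514) = 2786441*(-2163820) = -6029356764620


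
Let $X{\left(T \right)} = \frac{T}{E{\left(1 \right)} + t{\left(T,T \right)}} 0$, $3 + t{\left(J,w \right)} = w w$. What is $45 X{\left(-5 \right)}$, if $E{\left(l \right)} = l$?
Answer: $0$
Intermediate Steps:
$t{\left(J,w \right)} = -3 + w^{2}$ ($t{\left(J,w \right)} = -3 + w w = -3 + w^{2}$)
$X{\left(T \right)} = 0$ ($X{\left(T \right)} = \frac{T}{1 + \left(-3 + T^{2}\right)} 0 = \frac{T}{-2 + T^{2}} \cdot 0 = 0$)
$45 X{\left(-5 \right)} = 45 \cdot 0 = 0$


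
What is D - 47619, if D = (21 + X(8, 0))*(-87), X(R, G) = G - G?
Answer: -49446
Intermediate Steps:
X(R, G) = 0
D = -1827 (D = (21 + 0)*(-87) = 21*(-87) = -1827)
D - 47619 = -1827 - 47619 = -49446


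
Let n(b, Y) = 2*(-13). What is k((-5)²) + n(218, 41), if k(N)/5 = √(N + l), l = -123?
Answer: -26 + 35*I*√2 ≈ -26.0 + 49.497*I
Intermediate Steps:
n(b, Y) = -26
k(N) = 5*√(-123 + N) (k(N) = 5*√(N - 123) = 5*√(-123 + N))
k((-5)²) + n(218, 41) = 5*√(-123 + (-5)²) - 26 = 5*√(-123 + 25) - 26 = 5*√(-98) - 26 = 5*(7*I*√2) - 26 = 35*I*√2 - 26 = -26 + 35*I*√2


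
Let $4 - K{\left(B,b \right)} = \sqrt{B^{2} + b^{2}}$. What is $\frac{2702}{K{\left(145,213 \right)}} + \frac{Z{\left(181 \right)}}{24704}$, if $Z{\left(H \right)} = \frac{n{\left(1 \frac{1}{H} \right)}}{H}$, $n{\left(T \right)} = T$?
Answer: $- \frac{4373607095387}{26860778495616} - \frac{1351 \sqrt{66394}}{33189} \approx -10.652$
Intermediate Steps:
$Z{\left(H \right)} = \frac{1}{H^{2}}$ ($Z{\left(H \right)} = \frac{1 \frac{1}{H}}{H} = \frac{1}{H H} = \frac{1}{H^{2}}$)
$K{\left(B,b \right)} = 4 - \sqrt{B^{2} + b^{2}}$
$\frac{2702}{K{\left(145,213 \right)}} + \frac{Z{\left(181 \right)}}{24704} = \frac{2702}{4 - \sqrt{145^{2} + 213^{2}}} + \frac{1}{32761 \cdot 24704} = \frac{2702}{4 - \sqrt{21025 + 45369}} + \frac{1}{32761} \cdot \frac{1}{24704} = \frac{2702}{4 - \sqrt{66394}} + \frac{1}{809327744} = \frac{1}{809327744} + \frac{2702}{4 - \sqrt{66394}}$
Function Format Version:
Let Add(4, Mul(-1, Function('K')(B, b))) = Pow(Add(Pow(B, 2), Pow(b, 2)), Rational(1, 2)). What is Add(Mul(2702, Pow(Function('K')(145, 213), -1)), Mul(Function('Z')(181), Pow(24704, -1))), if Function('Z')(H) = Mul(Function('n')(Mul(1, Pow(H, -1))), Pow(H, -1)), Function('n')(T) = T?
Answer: Add(Rational(-4373607095387, 26860778495616), Mul(Rational(-1351, 33189), Pow(66394, Rational(1, 2)))) ≈ -10.652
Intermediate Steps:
Function('Z')(H) = Pow(H, -2) (Function('Z')(H) = Mul(Mul(1, Pow(H, -1)), Pow(H, -1)) = Mul(Pow(H, -1), Pow(H, -1)) = Pow(H, -2))
Function('K')(B, b) = Add(4, Mul(-1, Pow(Add(Pow(B, 2), Pow(b, 2)), Rational(1, 2))))
Add(Mul(2702, Pow(Function('K')(145, 213), -1)), Mul(Function('Z')(181), Pow(24704, -1))) = Add(Mul(2702, Pow(Add(4, Mul(-1, Pow(Add(Pow(145, 2), Pow(213, 2)), Rational(1, 2)))), -1)), Mul(Pow(181, -2), Pow(24704, -1))) = Add(Mul(2702, Pow(Add(4, Mul(-1, Pow(Add(21025, 45369), Rational(1, 2)))), -1)), Mul(Rational(1, 32761), Rational(1, 24704))) = Add(Mul(2702, Pow(Add(4, Mul(-1, Pow(66394, Rational(1, 2)))), -1)), Rational(1, 809327744)) = Add(Rational(1, 809327744), Mul(2702, Pow(Add(4, Mul(-1, Pow(66394, Rational(1, 2)))), -1)))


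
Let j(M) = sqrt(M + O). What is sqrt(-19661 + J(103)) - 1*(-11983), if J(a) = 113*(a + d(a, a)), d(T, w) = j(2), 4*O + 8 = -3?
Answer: 11983 + sqrt(-32088 + 226*I*sqrt(3))/2 ≈ 11984.0 + 89.567*I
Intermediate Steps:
O = -11/4 (O = -2 + (1/4)*(-3) = -2 - 3/4 = -11/4 ≈ -2.7500)
j(M) = sqrt(-11/4 + M) (j(M) = sqrt(M - 11/4) = sqrt(-11/4 + M))
d(T, w) = I*sqrt(3)/2 (d(T, w) = sqrt(-11 + 4*2)/2 = sqrt(-11 + 8)/2 = sqrt(-3)/2 = (I*sqrt(3))/2 = I*sqrt(3)/2)
J(a) = 113*a + 113*I*sqrt(3)/2 (J(a) = 113*(a + I*sqrt(3)/2) = 113*a + 113*I*sqrt(3)/2)
sqrt(-19661 + J(103)) - 1*(-11983) = sqrt(-19661 + (113*103 + 113*I*sqrt(3)/2)) - 1*(-11983) = sqrt(-19661 + (11639 + 113*I*sqrt(3)/2)) + 11983 = sqrt(-8022 + 113*I*sqrt(3)/2) + 11983 = 11983 + sqrt(-8022 + 113*I*sqrt(3)/2)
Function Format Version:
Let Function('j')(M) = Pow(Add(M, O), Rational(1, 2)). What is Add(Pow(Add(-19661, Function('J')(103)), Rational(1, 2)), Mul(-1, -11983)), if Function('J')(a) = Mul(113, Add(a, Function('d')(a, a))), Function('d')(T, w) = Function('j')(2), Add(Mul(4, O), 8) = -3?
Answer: Add(11983, Mul(Rational(1, 2), Pow(Add(-32088, Mul(226, I, Pow(3, Rational(1, 2)))), Rational(1, 2)))) ≈ Add(11984., Mul(89.567, I))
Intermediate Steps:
O = Rational(-11, 4) (O = Add(-2, Mul(Rational(1, 4), -3)) = Add(-2, Rational(-3, 4)) = Rational(-11, 4) ≈ -2.7500)
Function('j')(M) = Pow(Add(Rational(-11, 4), M), Rational(1, 2)) (Function('j')(M) = Pow(Add(M, Rational(-11, 4)), Rational(1, 2)) = Pow(Add(Rational(-11, 4), M), Rational(1, 2)))
Function('d')(T, w) = Mul(Rational(1, 2), I, Pow(3, Rational(1, 2))) (Function('d')(T, w) = Mul(Rational(1, 2), Pow(Add(-11, Mul(4, 2)), Rational(1, 2))) = Mul(Rational(1, 2), Pow(Add(-11, 8), Rational(1, 2))) = Mul(Rational(1, 2), Pow(-3, Rational(1, 2))) = Mul(Rational(1, 2), Mul(I, Pow(3, Rational(1, 2)))) = Mul(Rational(1, 2), I, Pow(3, Rational(1, 2))))
Function('J')(a) = Add(Mul(113, a), Mul(Rational(113, 2), I, Pow(3, Rational(1, 2)))) (Function('J')(a) = Mul(113, Add(a, Mul(Rational(1, 2), I, Pow(3, Rational(1, 2))))) = Add(Mul(113, a), Mul(Rational(113, 2), I, Pow(3, Rational(1, 2)))))
Add(Pow(Add(-19661, Function('J')(103)), Rational(1, 2)), Mul(-1, -11983)) = Add(Pow(Add(-19661, Add(Mul(113, 103), Mul(Rational(113, 2), I, Pow(3, Rational(1, 2))))), Rational(1, 2)), Mul(-1, -11983)) = Add(Pow(Add(-19661, Add(11639, Mul(Rational(113, 2), I, Pow(3, Rational(1, 2))))), Rational(1, 2)), 11983) = Add(Pow(Add(-8022, Mul(Rational(113, 2), I, Pow(3, Rational(1, 2)))), Rational(1, 2)), 11983) = Add(11983, Pow(Add(-8022, Mul(Rational(113, 2), I, Pow(3, Rational(1, 2)))), Rational(1, 2)))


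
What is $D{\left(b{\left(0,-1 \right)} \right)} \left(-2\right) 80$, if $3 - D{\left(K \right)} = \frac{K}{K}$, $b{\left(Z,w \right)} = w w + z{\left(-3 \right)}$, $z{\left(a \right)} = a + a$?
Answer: $-320$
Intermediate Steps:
$z{\left(a \right)} = 2 a$
$b{\left(Z,w \right)} = -6 + w^{2}$ ($b{\left(Z,w \right)} = w w + 2 \left(-3\right) = w^{2} - 6 = -6 + w^{2}$)
$D{\left(K \right)} = 2$ ($D{\left(K \right)} = 3 - \frac{K}{K} = 3 - 1 = 2$)
$D{\left(b{\left(0,-1 \right)} \right)} \left(-2\right) 80 = 2 \left(-2\right) 80 = \left(-4\right) 80 = -320$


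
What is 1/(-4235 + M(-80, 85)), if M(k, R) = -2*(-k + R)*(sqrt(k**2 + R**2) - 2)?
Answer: 13/5349025 - 6*sqrt(545)/5349025 ≈ -2.3756e-5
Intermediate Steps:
M(k, R) = -2*(-2 + sqrt(R**2 + k**2))*(R - k) (M(k, R) = -2*(R - k)*(sqrt(R**2 + k**2) - 2) = -2*(R - k)*(-2 + sqrt(R**2 + k**2)) = -2*(-2 + sqrt(R**2 + k**2))*(R - k))
1/(-4235 + M(-80, 85)) = 1/(-4235 + (-4*(-80) + 4*85 - 2*85*sqrt(85**2 + (-80)**2) + 2*(-80)*sqrt(85**2 + (-80)**2))) = 1/(-4235 + (320 + 340 - 2*85*sqrt(7225 + 6400) + 2*(-80)*sqrt(7225 + 6400))) = 1/(-4235 + (320 + 340 - 2*85*sqrt(13625) + 2*(-80)*sqrt(13625))) = 1/(-4235 + (320 + 340 - 2*85*5*sqrt(545) + 2*(-80)*(5*sqrt(545)))) = 1/(-4235 + (320 + 340 - 850*sqrt(545) - 800*sqrt(545))) = 1/(-4235 + (660 - 1650*sqrt(545))) = 1/(-3575 - 1650*sqrt(545))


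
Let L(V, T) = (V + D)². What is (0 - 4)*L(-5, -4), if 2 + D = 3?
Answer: -64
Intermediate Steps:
D = 1 (D = -2 + 3 = 1)
L(V, T) = (1 + V)² (L(V, T) = (V + 1)² = (1 + V)²)
(0 - 4)*L(-5, -4) = (0 - 4)*(1 - 5)² = -4*(-4)² = -4*16 = -64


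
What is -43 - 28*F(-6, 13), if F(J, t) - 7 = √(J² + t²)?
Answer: -239 - 28*√205 ≈ -639.90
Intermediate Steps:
F(J, t) = 7 + √(J² + t²)
-43 - 28*F(-6, 13) = -43 - 28*(7 + √((-6)² + 13²)) = -43 - 28*(7 + √(36 + 169)) = -43 - 28*(7 + √205) = -43 + (-196 - 28*√205) = -239 - 28*√205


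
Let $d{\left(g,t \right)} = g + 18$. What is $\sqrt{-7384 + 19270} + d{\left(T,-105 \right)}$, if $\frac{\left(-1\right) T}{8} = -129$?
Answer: $1050 + \sqrt{11886} \approx 1159.0$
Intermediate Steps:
$T = 1032$ ($T = \left(-8\right) \left(-129\right) = 1032$)
$d{\left(g,t \right)} = 18 + g$
$\sqrt{-7384 + 19270} + d{\left(T,-105 \right)} = \sqrt{-7384 + 19270} + \left(18 + 1032\right) = \sqrt{11886} + 1050 = 1050 + \sqrt{11886}$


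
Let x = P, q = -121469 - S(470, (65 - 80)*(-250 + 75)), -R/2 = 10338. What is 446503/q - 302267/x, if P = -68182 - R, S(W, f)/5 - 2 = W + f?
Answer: 5046275800/1626534181 ≈ 3.1025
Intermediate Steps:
R = -20676 (R = -2*10338 = -20676)
S(W, f) = 10 + 5*W + 5*f (S(W, f) = 10 + 5*(W + f) = 10 + (5*W + 5*f) = 10 + 5*W + 5*f)
P = -47506 (P = -68182 - 1*(-20676) = -68182 + 20676 = -47506)
q = -136954 (q = -121469 - (10 + 5*470 + 5*((65 - 80)*(-250 + 75))) = -121469 - (10 + 2350 + 5*(-15*(-175))) = -121469 - (10 + 2350 + 5*2625) = -121469 - (10 + 2350 + 13125) = -121469 - 1*15485 = -121469 - 15485 = -136954)
x = -47506
446503/q - 302267/x = 446503/(-136954) - 302267/(-47506) = 446503*(-1/136954) - 302267*(-1/47506) = -446503/136954 + 302267/47506 = 5046275800/1626534181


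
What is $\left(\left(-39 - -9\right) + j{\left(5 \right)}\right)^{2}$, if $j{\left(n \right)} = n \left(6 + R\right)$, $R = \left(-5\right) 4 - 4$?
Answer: $14400$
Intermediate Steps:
$R = -24$ ($R = -20 - 4 = -24$)
$j{\left(n \right)} = - 18 n$ ($j{\left(n \right)} = n \left(6 - 24\right) = n \left(-18\right) = - 18 n$)
$\left(\left(-39 - -9\right) + j{\left(5 \right)}\right)^{2} = \left(\left(-39 - -9\right) - 90\right)^{2} = \left(\left(-39 + 9\right) - 90\right)^{2} = \left(-30 - 90\right)^{2} = \left(-120\right)^{2} = 14400$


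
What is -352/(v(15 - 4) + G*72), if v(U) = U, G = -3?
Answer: 352/205 ≈ 1.7171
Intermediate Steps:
-352/(v(15 - 4) + G*72) = -352/((15 - 4) - 3*72) = -352/(11 - 216) = -352/(-205) = -1/205*(-352) = 352/205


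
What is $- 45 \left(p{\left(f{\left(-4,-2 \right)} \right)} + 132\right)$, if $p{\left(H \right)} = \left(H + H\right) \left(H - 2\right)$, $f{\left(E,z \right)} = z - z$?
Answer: $-5940$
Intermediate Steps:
$f{\left(E,z \right)} = 0$
$p{\left(H \right)} = 2 H \left(-2 + H\right)$
$- 45 \left(p{\left(f{\left(-4,-2 \right)} \right)} + 132\right) = - 45 \left(2 \cdot 0 \left(-2 + 0\right) + 132\right) = - 45 \left(2 \cdot 0 \left(-2\right) + 132\right) = - 45 \left(0 + 132\right) = \left(-45\right) 132 = -5940$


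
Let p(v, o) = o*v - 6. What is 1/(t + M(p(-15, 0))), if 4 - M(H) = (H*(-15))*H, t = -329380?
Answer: -1/328836 ≈ -3.0410e-6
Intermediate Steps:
p(v, o) = -6 + o*v
M(H) = 4 + 15*H² (M(H) = 4 - H*(-15)*H = 4 - (-15*H)*H = 4 - (-15)*H² = 4 + 15*H²)
1/(t + M(p(-15, 0))) = 1/(-329380 + (4 + 15*(-6 + 0*(-15))²)) = 1/(-329380 + (4 + 15*(-6 + 0)²)) = 1/(-329380 + (4 + 15*(-6)²)) = 1/(-329380 + (4 + 15*36)) = 1/(-329380 + (4 + 540)) = 1/(-329380 + 544) = 1/(-328836) = -1/328836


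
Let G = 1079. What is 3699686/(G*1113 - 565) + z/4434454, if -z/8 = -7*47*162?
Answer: 4229475633113/1330737518087 ≈ 3.1783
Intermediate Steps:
z = 426384 (z = -8*(-7*47)*162 = -(-2632)*162 = -8*(-53298) = 426384)
3699686/(G*1113 - 565) + z/4434454 = 3699686/(1079*1113 - 565) + 426384/4434454 = 3699686/(1200927 - 565) + 426384*(1/4434454) = 3699686/1200362 + 213192/2217227 = 3699686*(1/1200362) + 213192/2217227 = 1849843/600181 + 213192/2217227 = 4229475633113/1330737518087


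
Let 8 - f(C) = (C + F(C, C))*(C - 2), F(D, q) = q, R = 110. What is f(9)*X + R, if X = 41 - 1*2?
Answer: -4492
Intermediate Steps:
X = 39 (X = 41 - 2 = 39)
f(C) = 8 - 2*C*(-2 + C) (f(C) = 8 - (C + C)*(C - 2) = 8 - 2*C*(-2 + C))
f(9)*X + R = (8 - 2*9² + 4*9)*39 + 110 = (8 - 2*81 + 36)*39 + 110 = (8 - 162 + 36)*39 + 110 = -118*39 + 110 = -4602 + 110 = -4492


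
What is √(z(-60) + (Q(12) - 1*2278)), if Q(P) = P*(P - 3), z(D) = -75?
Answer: I*√2245 ≈ 47.381*I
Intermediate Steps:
Q(P) = P*(-3 + P)
√(z(-60) + (Q(12) - 1*2278)) = √(-75 + (12*(-3 + 12) - 1*2278)) = √(-75 + (12*9 - 2278)) = √(-75 + (108 - 2278)) = √(-75 - 2170) = √(-2245) = I*√2245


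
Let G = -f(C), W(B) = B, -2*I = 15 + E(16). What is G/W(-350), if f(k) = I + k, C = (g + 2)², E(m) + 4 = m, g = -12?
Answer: 173/700 ≈ 0.24714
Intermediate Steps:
E(m) = -4 + m
I = -27/2 (I = -(15 + (-4 + 16))/2 = -(15 + 12)/2 = -½*27 = -27/2 ≈ -13.500)
C = 100 (C = (-12 + 2)² = (-10)² = 100)
f(k) = -27/2 + k
G = -173/2 (G = -(-27/2 + 100) = -1*173/2 = -173/2 ≈ -86.500)
G/W(-350) = -173/2/(-350) = -173/2*(-1/350) = 173/700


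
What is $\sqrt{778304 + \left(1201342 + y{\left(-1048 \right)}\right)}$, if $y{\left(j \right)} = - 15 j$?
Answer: $\sqrt{1995366} \approx 1412.6$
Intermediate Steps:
$\sqrt{778304 + \left(1201342 + y{\left(-1048 \right)}\right)} = \sqrt{778304 + \left(1201342 - -15720\right)} = \sqrt{778304 + \left(1201342 + 15720\right)} = \sqrt{778304 + 1217062} = \sqrt{1995366}$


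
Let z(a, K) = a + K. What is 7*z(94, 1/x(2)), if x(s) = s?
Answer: 1323/2 ≈ 661.50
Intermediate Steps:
z(a, K) = K + a
7*z(94, 1/x(2)) = 7*(1/2 + 94) = 7*(½ + 94) = 7*(189/2) = 1323/2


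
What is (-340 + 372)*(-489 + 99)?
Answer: -12480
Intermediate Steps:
(-340 + 372)*(-489 + 99) = 32*(-390) = -12480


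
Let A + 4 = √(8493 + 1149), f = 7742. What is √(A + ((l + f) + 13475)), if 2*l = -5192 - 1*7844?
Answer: √(14695 + √9642) ≈ 121.63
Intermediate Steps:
l = -6518 (l = (-5192 - 1*7844)/2 = (-5192 - 7844)/2 = (½)*(-13036) = -6518)
A = -4 + √9642 (A = -4 + √(8493 + 1149) = -4 + √9642 ≈ 94.194)
√(A + ((l + f) + 13475)) = √((-4 + √9642) + ((-6518 + 7742) + 13475)) = √((-4 + √9642) + (1224 + 13475)) = √((-4 + √9642) + 14699) = √(14695 + √9642)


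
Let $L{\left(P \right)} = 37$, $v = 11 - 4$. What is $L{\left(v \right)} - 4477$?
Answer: $-4440$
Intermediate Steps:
$v = 7$ ($v = 11 - 4 = 7$)
$L{\left(v \right)} - 4477 = 37 - 4477 = -4440$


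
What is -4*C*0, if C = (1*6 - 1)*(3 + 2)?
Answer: 0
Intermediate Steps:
C = 25 (C = (6 - 1)*5 = 5*5 = 25)
-4*C*0 = -4*25*0 = -100*0 = 0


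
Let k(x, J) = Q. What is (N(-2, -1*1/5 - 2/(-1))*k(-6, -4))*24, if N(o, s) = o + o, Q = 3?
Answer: -288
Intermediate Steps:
k(x, J) = 3
N(o, s) = 2*o
(N(-2, -1*1/5 - 2/(-1))*k(-6, -4))*24 = ((2*(-2))*3)*24 = -4*3*24 = -12*24 = -288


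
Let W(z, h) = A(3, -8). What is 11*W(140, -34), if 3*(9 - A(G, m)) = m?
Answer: 385/3 ≈ 128.33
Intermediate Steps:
A(G, m) = 9 - m/3
W(z, h) = 35/3 (W(z, h) = 9 - ⅓*(-8) = 9 + 8/3 = 35/3)
11*W(140, -34) = 11*(35/3) = 385/3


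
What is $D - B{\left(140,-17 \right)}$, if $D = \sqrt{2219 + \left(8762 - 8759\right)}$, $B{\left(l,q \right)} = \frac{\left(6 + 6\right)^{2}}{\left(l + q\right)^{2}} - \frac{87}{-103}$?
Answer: $- \frac{147895}{173143} + \sqrt{2222} \approx 46.284$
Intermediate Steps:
$B{\left(l,q \right)} = \frac{87}{103} + \frac{144}{\left(l + q\right)^{2}}$ ($B{\left(l,q \right)} = \frac{12^{2}}{\left(l + q\right)^{2}} - - \frac{87}{103} = \frac{144}{\left(l + q\right)^{2}} + \frac{87}{103} = \frac{87}{103} + \frac{144}{\left(l + q\right)^{2}}$)
$D = \sqrt{2222}$ ($D = \sqrt{2219 + \left(8762 - 8759\right)} = \sqrt{2219 + 3} = \sqrt{2222} \approx 47.138$)
$D - B{\left(140,-17 \right)} = \sqrt{2222} - \left(\frac{87}{103} + \frac{144}{\left(140 - 17\right)^{2}}\right) = \sqrt{2222} - \left(\frac{87}{103} + \frac{144}{15129}\right) = \sqrt{2222} - \left(\frac{87}{103} + 144 \cdot \frac{1}{15129}\right) = \sqrt{2222} - \left(\frac{87}{103} + \frac{16}{1681}\right) = \sqrt{2222} - \frac{147895}{173143} = - \frac{147895}{173143} + \sqrt{2222}$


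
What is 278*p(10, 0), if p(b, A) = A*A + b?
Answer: 2780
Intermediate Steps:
p(b, A) = b + A² (p(b, A) = A² + b = b + A²)
278*p(10, 0) = 278*(10 + 0²) = 278*(10 + 0) = 278*10 = 2780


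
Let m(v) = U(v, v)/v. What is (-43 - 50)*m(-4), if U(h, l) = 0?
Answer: 0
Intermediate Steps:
m(v) = 0 (m(v) = 0/v = 0)
(-43 - 50)*m(-4) = (-43 - 50)*0 = -93*0 = 0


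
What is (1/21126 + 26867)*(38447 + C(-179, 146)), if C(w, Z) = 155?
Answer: 10955097882143/10563 ≈ 1.0371e+9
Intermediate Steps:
(1/21126 + 26867)*(38447 + C(-179, 146)) = (1/21126 + 26867)*(38447 + 155) = (1/21126 + 26867)*38602 = (567592243/21126)*38602 = 10955097882143/10563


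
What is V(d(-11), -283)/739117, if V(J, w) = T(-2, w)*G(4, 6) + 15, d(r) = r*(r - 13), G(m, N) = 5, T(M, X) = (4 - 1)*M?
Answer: -15/739117 ≈ -2.0294e-5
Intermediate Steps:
T(M, X) = 3*M
d(r) = r*(-13 + r)
V(J, w) = -15 (V(J, w) = (3*(-2))*5 + 15 = -6*5 + 15 = -30 + 15 = -15)
V(d(-11), -283)/739117 = -15/739117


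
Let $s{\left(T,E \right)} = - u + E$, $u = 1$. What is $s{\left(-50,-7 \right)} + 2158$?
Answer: $2150$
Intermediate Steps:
$s{\left(T,E \right)} = -1 + E$ ($s{\left(T,E \right)} = \left(-1\right) 1 + E = -1 + E$)
$s{\left(-50,-7 \right)} + 2158 = \left(-1 - 7\right) + 2158 = -8 + 2158 = 2150$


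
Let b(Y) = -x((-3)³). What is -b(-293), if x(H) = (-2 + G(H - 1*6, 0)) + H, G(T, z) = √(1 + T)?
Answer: -29 + 4*I*√2 ≈ -29.0 + 5.6569*I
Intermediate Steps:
x(H) = -2 + H + √(-5 + H) (x(H) = (-2 + √(1 + (H - 1*6))) + H = (-2 + √(1 + (H - 6))) + H = (-2 + √(1 + (-6 + H))) + H = (-2 + √(-5 + H)) + H = -2 + H + √(-5 + H))
b(Y) = 29 - 4*I*√2 (b(Y) = -(-2 + (-3)³ + √(-5 + (-3)³)) = -(-2 - 27 + √(-5 - 27)) = -(-2 - 27 + √(-32)) = -(-2 - 27 + 4*I*√2) = -(-29 + 4*I*√2) = 29 - 4*I*√2)
-b(-293) = -(29 - 4*I*√2) = -29 + 4*I*√2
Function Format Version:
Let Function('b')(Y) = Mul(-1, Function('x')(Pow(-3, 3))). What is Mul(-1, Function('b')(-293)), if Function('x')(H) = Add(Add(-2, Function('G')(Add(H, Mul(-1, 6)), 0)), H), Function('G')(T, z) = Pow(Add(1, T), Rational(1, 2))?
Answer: Add(-29, Mul(4, I, Pow(2, Rational(1, 2)))) ≈ Add(-29.000, Mul(5.6569, I))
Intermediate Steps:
Function('x')(H) = Add(-2, H, Pow(Add(-5, H), Rational(1, 2))) (Function('x')(H) = Add(Add(-2, Pow(Add(1, Add(H, Mul(-1, 6))), Rational(1, 2))), H) = Add(Add(-2, Pow(Add(1, Add(H, -6)), Rational(1, 2))), H) = Add(Add(-2, Pow(Add(1, Add(-6, H)), Rational(1, 2))), H) = Add(Add(-2, Pow(Add(-5, H), Rational(1, 2))), H) = Add(-2, H, Pow(Add(-5, H), Rational(1, 2))))
Function('b')(Y) = Add(29, Mul(-4, I, Pow(2, Rational(1, 2)))) (Function('b')(Y) = Mul(-1, Add(-2, Pow(-3, 3), Pow(Add(-5, Pow(-3, 3)), Rational(1, 2)))) = Mul(-1, Add(-2, -27, Pow(Add(-5, -27), Rational(1, 2)))) = Mul(-1, Add(-2, -27, Pow(-32, Rational(1, 2)))) = Mul(-1, Add(-2, -27, Mul(4, I, Pow(2, Rational(1, 2))))) = Mul(-1, Add(-29, Mul(4, I, Pow(2, Rational(1, 2))))) = Add(29, Mul(-4, I, Pow(2, Rational(1, 2)))))
Mul(-1, Function('b')(-293)) = Mul(-1, Add(29, Mul(-4, I, Pow(2, Rational(1, 2))))) = Add(-29, Mul(4, I, Pow(2, Rational(1, 2))))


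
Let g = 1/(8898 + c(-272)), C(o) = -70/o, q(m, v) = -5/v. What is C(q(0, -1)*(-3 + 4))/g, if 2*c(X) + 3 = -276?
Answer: -122619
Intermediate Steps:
c(X) = -279/2 (c(X) = -3/2 + (1/2)*(-276) = -3/2 - 138 = -279/2)
g = 2/17517 (g = 1/(8898 - 279/2) = 1/(17517/2) = 2/17517 ≈ 0.00011417)
C(q(0, -1)*(-3 + 4))/g = (-70*1/(5*(-3 + 4)))/(2/17517) = -70/(-5*(-1)*1)*(17517/2) = -70/(5*1)*(17517/2) = -70/5*(17517/2) = -70*1/5*(17517/2) = -14*17517/2 = -122619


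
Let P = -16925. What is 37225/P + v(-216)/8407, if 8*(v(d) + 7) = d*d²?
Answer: -865347786/5691539 ≈ -152.04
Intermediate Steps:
v(d) = -7 + d³/8 (v(d) = -7 + (d*d²)/8 = -7 + d³/8)
37225/P + v(-216)/8407 = 37225/(-16925) + (-7 + (⅛)*(-216)³)/8407 = 37225*(-1/16925) + (-7 + (⅛)*(-10077696))*(1/8407) = -1489/677 + (-7 - 1259712)*(1/8407) = -1489/677 - 1259719*1/8407 = -1489/677 - 1259719/8407 = -865347786/5691539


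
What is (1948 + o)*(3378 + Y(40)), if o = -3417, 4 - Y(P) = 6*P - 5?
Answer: -4622943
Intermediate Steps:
Y(P) = 9 - 6*P (Y(P) = 4 - (6*P - 5) = 4 - (-5 + 6*P) = 4 + (5 - 6*P) = 9 - 6*P)
(1948 + o)*(3378 + Y(40)) = (1948 - 3417)*(3378 + (9 - 6*40)) = -1469*(3378 + (9 - 240)) = -1469*(3378 - 231) = -1469*3147 = -4622943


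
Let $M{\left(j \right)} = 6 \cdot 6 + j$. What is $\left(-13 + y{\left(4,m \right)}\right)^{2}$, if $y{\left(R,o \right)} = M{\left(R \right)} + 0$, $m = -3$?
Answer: $729$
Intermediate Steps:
$M{\left(j \right)} = 36 + j$
$y{\left(R,o \right)} = 36 + R$ ($y{\left(R,o \right)} = \left(36 + R\right) + 0 = 36 + R$)
$\left(-13 + y{\left(4,m \right)}\right)^{2} = \left(-13 + \left(36 + 4\right)\right)^{2} = \left(-13 + 40\right)^{2} = 27^{2} = 729$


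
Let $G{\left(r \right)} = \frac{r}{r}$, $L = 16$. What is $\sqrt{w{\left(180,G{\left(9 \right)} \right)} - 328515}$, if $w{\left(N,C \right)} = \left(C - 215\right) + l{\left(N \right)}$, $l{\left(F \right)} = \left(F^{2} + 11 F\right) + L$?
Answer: $i \sqrt{294333} \approx 542.52 i$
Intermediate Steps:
$G{\left(r \right)} = 1$
$l{\left(F \right)} = 16 + F^{2} + 11 F$ ($l{\left(F \right)} = \left(F^{2} + 11 F\right) + 16 = 16 + F^{2} + 11 F$)
$w{\left(N,C \right)} = -199 + C + N^{2} + 11 N$ ($w{\left(N,C \right)} = \left(C - 215\right) + \left(16 + N^{2} + 11 N\right) = \left(-215 + C\right) + \left(16 + N^{2} + 11 N\right) = -199 + C + N^{2} + 11 N$)
$\sqrt{w{\left(180,G{\left(9 \right)} \right)} - 328515} = \sqrt{\left(-199 + 1 + 180^{2} + 11 \cdot 180\right) - 328515} = \sqrt{\left(-199 + 1 + 32400 + 1980\right) - 328515} = \sqrt{34182 - 328515} = \sqrt{-294333} = i \sqrt{294333}$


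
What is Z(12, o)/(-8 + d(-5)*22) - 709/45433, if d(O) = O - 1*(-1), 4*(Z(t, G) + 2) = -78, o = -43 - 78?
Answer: 1817491/8723136 ≈ 0.20835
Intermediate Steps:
o = -121
Z(t, G) = -43/2 (Z(t, G) = -2 + (1/4)*(-78) = -2 - 39/2 = -43/2)
d(O) = 1 + O (d(O) = O + 1 = 1 + O)
Z(12, o)/(-8 + d(-5)*22) - 709/45433 = -43/(2*(-8 + (1 - 5)*22)) - 709/45433 = -43/(2*(-8 - 4*22)) - 709*1/45433 = -43/(2*(-8 - 88)) - 709/45433 = -43/2/(-96) - 709/45433 = -43/2*(-1/96) - 709/45433 = 43/192 - 709/45433 = 1817491/8723136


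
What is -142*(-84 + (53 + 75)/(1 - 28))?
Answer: 340232/27 ≈ 12601.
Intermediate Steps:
-142*(-84 + (53 + 75)/(1 - 28)) = -142*(-84 + 128/(-27)) = -142*(-84 + 128*(-1/27)) = -142*(-84 - 128/27) = -142*(-2396/27) = 340232/27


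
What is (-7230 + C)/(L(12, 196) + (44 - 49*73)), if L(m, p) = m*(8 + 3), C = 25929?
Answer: -18699/3401 ≈ -5.4981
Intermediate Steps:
L(m, p) = 11*m (L(m, p) = m*11 = 11*m)
(-7230 + C)/(L(12, 196) + (44 - 49*73)) = (-7230 + 25929)/(11*12 + (44 - 49*73)) = 18699/(132 + (44 - 3577)) = 18699/(132 - 3533) = 18699/(-3401) = 18699*(-1/3401) = -18699/3401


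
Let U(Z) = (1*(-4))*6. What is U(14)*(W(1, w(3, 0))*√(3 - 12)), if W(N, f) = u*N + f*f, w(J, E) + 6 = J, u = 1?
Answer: -720*I ≈ -720.0*I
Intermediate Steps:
w(J, E) = -6 + J
W(N, f) = N + f² (W(N, f) = 1*N + f*f = N + f²)
U(Z) = -24 (U(Z) = -4*6 = -24)
U(14)*(W(1, w(3, 0))*√(3 - 12)) = -24*(1 + (-6 + 3)²)*√(3 - 12) = -24*(1 + (-3)²)*√(-9) = -24*(1 + 9)*3*I = -240*3*I = -720*I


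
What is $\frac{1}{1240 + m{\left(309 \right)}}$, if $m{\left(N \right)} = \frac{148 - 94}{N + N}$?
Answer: $\frac{103}{127729} \approx 0.00080639$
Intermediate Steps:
$m{\left(N \right)} = \frac{27}{N}$ ($m{\left(N \right)} = \frac{54}{2 N} = 54 \frac{1}{2 N} = \frac{27}{N}$)
$\frac{1}{1240 + m{\left(309 \right)}} = \frac{1}{1240 + \frac{27}{309}} = \frac{1}{1240 + 27 \cdot \frac{1}{309}} = \frac{1}{1240 + \frac{9}{103}} = \frac{1}{\frac{127729}{103}} = \frac{103}{127729}$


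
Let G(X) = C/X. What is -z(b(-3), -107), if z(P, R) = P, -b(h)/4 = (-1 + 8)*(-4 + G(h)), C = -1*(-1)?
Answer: -364/3 ≈ -121.33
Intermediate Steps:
C = 1
G(X) = 1/X
b(h) = 112 - 28/h (b(h) = -4*(-1 + 8)*(-4 + 1/h) = -28*(-4 + 1/h) = -4*(-28 + 7/h) = 112 - 28/h)
-z(b(-3), -107) = -(112 - 28/(-3)) = -(112 - 28*(-1/3)) = -(112 + 28/3) = -1*364/3 = -364/3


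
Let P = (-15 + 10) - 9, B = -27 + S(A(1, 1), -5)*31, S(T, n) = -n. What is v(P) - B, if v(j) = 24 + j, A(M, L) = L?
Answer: -118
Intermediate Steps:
B = 128 (B = -27 - 1*(-5)*31 = -27 + 5*31 = -27 + 155 = 128)
P = -14 (P = -5 - 9 = -14)
v(P) - B = (24 - 14) - 1*128 = 10 - 128 = -118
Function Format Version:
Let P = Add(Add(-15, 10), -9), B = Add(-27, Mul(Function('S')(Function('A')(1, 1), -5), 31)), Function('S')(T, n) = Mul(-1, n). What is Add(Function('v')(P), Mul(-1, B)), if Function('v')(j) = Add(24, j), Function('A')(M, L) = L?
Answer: -118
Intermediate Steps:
B = 128 (B = Add(-27, Mul(Mul(-1, -5), 31)) = Add(-27, Mul(5, 31)) = Add(-27, 155) = 128)
P = -14 (P = Add(-5, -9) = -14)
Add(Function('v')(P), Mul(-1, B)) = Add(Add(24, -14), Mul(-1, 128)) = Add(10, -128) = -118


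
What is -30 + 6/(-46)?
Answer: -693/23 ≈ -30.130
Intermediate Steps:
-30 + 6/(-46) = -30 + 6*(-1/46) = -30 - 3/23 = -693/23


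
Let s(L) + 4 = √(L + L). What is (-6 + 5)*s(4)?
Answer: 4 - 2*√2 ≈ 1.1716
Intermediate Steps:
s(L) = -4 + √2*√L (s(L) = -4 + √(L + L) = -4 + √(2*L) = -4 + √2*√L)
(-6 + 5)*s(4) = (-6 + 5)*(-4 + √2*√4) = -(-4 + √2*2) = -(-4 + 2*√2) = 4 - 2*√2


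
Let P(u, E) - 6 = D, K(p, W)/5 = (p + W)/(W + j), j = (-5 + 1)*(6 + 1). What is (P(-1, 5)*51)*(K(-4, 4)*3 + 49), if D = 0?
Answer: 14994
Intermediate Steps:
j = -28 (j = -4*7 = -28)
K(p, W) = 5*(W + p)/(-28 + W) (K(p, W) = 5*((p + W)/(W - 28)) = 5*((W + p)/(-28 + W)) = 5*(W + p)/(-28 + W))
P(u, E) = 6 (P(u, E) = 6 + 0 = 6)
(P(-1, 5)*51)*(K(-4, 4)*3 + 49) = (6*51)*((5*(4 - 4)/(-28 + 4))*3 + 49) = 306*((5*0/(-24))*3 + 49) = 306*((5*(-1/24)*0)*3 + 49) = 306*(0*3 + 49) = 306*(0 + 49) = 306*49 = 14994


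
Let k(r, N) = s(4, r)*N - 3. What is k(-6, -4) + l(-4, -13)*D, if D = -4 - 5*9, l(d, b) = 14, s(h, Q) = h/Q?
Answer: -2059/3 ≈ -686.33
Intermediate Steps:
D = -49 (D = -4 - 45 = -49)
k(r, N) = -3 + 4*N/r (k(r, N) = (4/r)*N - 3 = 4*N/r - 3 = -3 + 4*N/r)
k(-6, -4) + l(-4, -13)*D = (-3 + 4*(-4)/(-6)) + 14*(-49) = (-3 + 4*(-4)*(-⅙)) - 686 = (-3 + 8/3) - 686 = -⅓ - 686 = -2059/3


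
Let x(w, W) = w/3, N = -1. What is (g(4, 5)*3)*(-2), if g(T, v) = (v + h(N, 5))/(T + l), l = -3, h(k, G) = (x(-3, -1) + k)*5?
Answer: 30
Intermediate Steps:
x(w, W) = w/3 (x(w, W) = w*(⅓) = w/3)
h(k, G) = -5 + 5*k (h(k, G) = ((⅓)*(-3) + k)*5 = (-1 + k)*5 = -5 + 5*k)
g(T, v) = (-10 + v)/(-3 + T) (g(T, v) = (v + (-5 + 5*(-1)))/(T - 3) = (v + (-5 - 5))/(-3 + T) = (v - 10)/(-3 + T) = (-10 + v)/(-3 + T))
(g(4, 5)*3)*(-2) = (((-10 + 5)/(-3 + 4))*3)*(-2) = ((-5/1)*3)*(-2) = ((1*(-5))*3)*(-2) = -5*3*(-2) = -15*(-2) = 30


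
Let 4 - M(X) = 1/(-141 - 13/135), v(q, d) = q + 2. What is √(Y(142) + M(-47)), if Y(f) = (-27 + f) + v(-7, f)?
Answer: √10341192534/9524 ≈ 10.677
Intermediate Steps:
v(q, d) = 2 + q
Y(f) = -32 + f (Y(f) = (-27 + f) + (2 - 7) = (-27 + f) - 5 = -32 + f)
M(X) = 76327/19048 (M(X) = 4 - 1/(-141 - 13/135) = 4 - 1/(-19048/135) = 4 - 1*(-135/19048) = 4 + 135/19048 = 76327/19048)
√(Y(142) + M(-47)) = √((-32 + 142) + 76327/19048) = √(110 + 76327/19048) = √(2171607/19048) = √10341192534/9524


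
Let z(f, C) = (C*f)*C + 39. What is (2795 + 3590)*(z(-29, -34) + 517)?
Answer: -210500680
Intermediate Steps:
z(f, C) = 39 + f*C**2 (z(f, C) = f*C**2 + 39 = 39 + f*C**2)
(2795 + 3590)*(z(-29, -34) + 517) = (2795 + 3590)*((39 - 29*(-34)**2) + 517) = 6385*((39 - 29*1156) + 517) = 6385*((39 - 33524) + 517) = 6385*(-33485 + 517) = 6385*(-32968) = -210500680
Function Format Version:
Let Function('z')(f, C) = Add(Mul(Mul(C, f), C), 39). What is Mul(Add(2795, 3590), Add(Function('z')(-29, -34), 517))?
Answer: -210500680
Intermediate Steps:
Function('z')(f, C) = Add(39, Mul(f, Pow(C, 2))) (Function('z')(f, C) = Add(Mul(f, Pow(C, 2)), 39) = Add(39, Mul(f, Pow(C, 2))))
Mul(Add(2795, 3590), Add(Function('z')(-29, -34), 517)) = Mul(Add(2795, 3590), Add(Add(39, Mul(-29, Pow(-34, 2))), 517)) = Mul(6385, Add(Add(39, Mul(-29, 1156)), 517)) = Mul(6385, Add(Add(39, -33524), 517)) = Mul(6385, Add(-33485, 517)) = Mul(6385, -32968) = -210500680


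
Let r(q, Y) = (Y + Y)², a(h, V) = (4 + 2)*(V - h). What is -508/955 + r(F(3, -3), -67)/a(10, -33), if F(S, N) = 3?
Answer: -8639522/123195 ≈ -70.129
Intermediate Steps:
a(h, V) = -6*h + 6*V (a(h, V) = 6*(V - h) = -6*h + 6*V)
r(q, Y) = 4*Y² (r(q, Y) = (2*Y)² = 4*Y²)
-508/955 + r(F(3, -3), -67)/a(10, -33) = -508/955 + (4*(-67)²)/(-6*10 + 6*(-33)) = -508*1/955 + (4*4489)/(-60 - 198) = -508/955 + 17956/(-258) = -508/955 + 17956*(-1/258) = -508/955 - 8978/129 = -8639522/123195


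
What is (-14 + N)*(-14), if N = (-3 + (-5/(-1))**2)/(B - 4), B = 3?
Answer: 504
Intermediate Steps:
N = -22 (N = (-3 + (-5/(-1))**2)/(3 - 4) = (-3 + (-5*(-1))**2)/(-1) = (-3 + 5**2)*(-1) = (-3 + 25)*(-1) = 22*(-1) = -22)
(-14 + N)*(-14) = (-14 - 22)*(-14) = -36*(-14) = 504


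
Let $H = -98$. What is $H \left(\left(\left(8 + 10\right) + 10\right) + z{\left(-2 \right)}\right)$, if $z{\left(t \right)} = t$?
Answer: $-2548$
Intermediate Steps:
$H \left(\left(\left(8 + 10\right) + 10\right) + z{\left(-2 \right)}\right) = - 98 \left(\left(\left(8 + 10\right) + 10\right) - 2\right) = - 98 \left(\left(18 + 10\right) - 2\right) = - 98 \left(28 - 2\right) = \left(-98\right) 26 = -2548$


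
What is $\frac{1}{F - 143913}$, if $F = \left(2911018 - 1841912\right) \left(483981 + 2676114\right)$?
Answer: $\frac{1}{3378476381157} \approx 2.9599 \cdot 10^{-13}$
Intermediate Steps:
$F = 3378476525070$ ($F = 1069106 \cdot 3160095 = 3378476525070$)
$\frac{1}{F - 143913} = \frac{1}{3378476525070 - 143913} = \frac{1}{3378476381157}$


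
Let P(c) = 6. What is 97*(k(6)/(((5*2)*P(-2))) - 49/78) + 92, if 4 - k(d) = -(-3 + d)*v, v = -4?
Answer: 2357/130 ≈ 18.131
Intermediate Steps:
k(d) = 16 - 4*d (k(d) = 4 - (-1)*(-3 + d)*(-4) = 4 - (-1)*(12 - 4*d) = 4 - (-12 + 4*d) = 4 + (12 - 4*d) = 16 - 4*d)
97*(k(6)/(((5*2)*P(-2))) - 49/78) + 92 = 97*((16 - 4*6)/(((5*2)*6)) - 49/78) + 92 = 97*((16 - 24)/((10*6)) - 49*1/78) + 92 = 97*(-8/60 - 49/78) + 92 = 97*(-8*1/60 - 49/78) + 92 = 97*(-2/15 - 49/78) + 92 = 97*(-99/130) + 92 = -9603/130 + 92 = 2357/130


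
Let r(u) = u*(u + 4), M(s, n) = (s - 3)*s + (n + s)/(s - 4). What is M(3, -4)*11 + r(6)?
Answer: 71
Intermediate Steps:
M(s, n) = s*(-3 + s) + (n + s)/(-4 + s) (M(s, n) = (-3 + s)*s + (n + s)/(-4 + s) = s*(-3 + s) + (n + s)/(-4 + s))
r(u) = u*(4 + u)
M(3, -4)*11 + r(6) = ((-4 + 3³ - 7*3² + 13*3)/(-4 + 3))*11 + 6*(4 + 6) = ((-4 + 27 - 7*9 + 39)/(-1))*11 + 6*10 = -(-4 + 27 - 63 + 39)*11 + 60 = -1*(-1)*11 + 60 = 1*11 + 60 = 11 + 60 = 71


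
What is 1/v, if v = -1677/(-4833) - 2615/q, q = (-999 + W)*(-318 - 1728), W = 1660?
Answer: 726242022/253402573 ≈ 2.8660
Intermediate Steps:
q = -1352406 (q = (-999 + 1660)*(-318 - 1728) = 661*(-2046) = -1352406)
v = 253402573/726242022 (v = -1677/(-4833) - 2615/(-1352406) = -1677*(-1/4833) - 2615*(-1/1352406) = 559/1611 + 2615/1352406 = 253402573/726242022 ≈ 0.34892)
1/v = 1/(253402573/726242022) = 726242022/253402573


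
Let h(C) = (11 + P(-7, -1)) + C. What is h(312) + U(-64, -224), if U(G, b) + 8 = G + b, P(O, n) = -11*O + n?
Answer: 103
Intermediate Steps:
P(O, n) = n - 11*O
h(C) = 87 + C (h(C) = (11 + (-1 - 11*(-7))) + C = (11 + (-1 + 77)) + C = (11 + 76) + C = 87 + C)
U(G, b) = -8 + G + b (U(G, b) = -8 + (G + b) = -8 + G + b)
h(312) + U(-64, -224) = (87 + 312) + (-8 - 64 - 224) = 399 - 296 = 103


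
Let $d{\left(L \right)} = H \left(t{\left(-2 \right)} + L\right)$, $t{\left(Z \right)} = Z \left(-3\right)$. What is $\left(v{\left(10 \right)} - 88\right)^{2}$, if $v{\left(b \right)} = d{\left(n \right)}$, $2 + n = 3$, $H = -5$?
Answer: $15129$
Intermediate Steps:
$t{\left(Z \right)} = - 3 Z$
$n = 1$ ($n = -2 + 3 = 1$)
$d{\left(L \right)} = -30 - 5 L$ ($d{\left(L \right)} = - 5 \left(\left(-3\right) \left(-2\right) + L\right) = - 5 \left(6 + L\right) = -30 - 5 L$)
$v{\left(b \right)} = -35$ ($v{\left(b \right)} = -30 - 5 = -35$)
$\left(v{\left(10 \right)} - 88\right)^{2} = \left(-35 - 88\right)^{2} = \left(-123\right)^{2} = 15129$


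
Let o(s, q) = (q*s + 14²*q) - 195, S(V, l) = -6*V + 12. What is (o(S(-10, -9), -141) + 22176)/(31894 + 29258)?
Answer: -5269/20384 ≈ -0.25849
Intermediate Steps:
S(V, l) = 12 - 6*V
o(s, q) = -195 + 196*q + q*s (o(s, q) = (q*s + 196*q) - 195 = (196*q + q*s) - 195 = -195 + 196*q + q*s)
(o(S(-10, -9), -141) + 22176)/(31894 + 29258) = ((-195 + 196*(-141) - 141*(12 - 6*(-10))) + 22176)/(31894 + 29258) = ((-195 - 27636 - 141*(12 + 60)) + 22176)/61152 = ((-195 - 27636 - 141*72) + 22176)*(1/61152) = ((-195 - 27636 - 10152) + 22176)*(1/61152) = (-37983 + 22176)*(1/61152) = -15807*1/61152 = -5269/20384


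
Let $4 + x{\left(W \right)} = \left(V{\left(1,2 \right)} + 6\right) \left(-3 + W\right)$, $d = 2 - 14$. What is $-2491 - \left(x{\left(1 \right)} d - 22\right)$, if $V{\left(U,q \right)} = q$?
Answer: $-2709$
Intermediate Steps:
$d = -12$ ($d = 2 - 14 = -12$)
$x{\left(W \right)} = -28 + 8 W$ ($x{\left(W \right)} = -4 + \left(2 + 6\right) \left(-3 + W\right) = -4 + 8 \left(-3 + W\right) = -4 + \left(-24 + 8 W\right) = -28 + 8 W$)
$-2491 - \left(x{\left(1 \right)} d - 22\right) = -2491 - \left(\left(-28 + 8 \cdot 1\right) \left(-12\right) - 22\right) = -2491 - \left(\left(-28 + 8\right) \left(-12\right) - 22\right) = -2491 - \left(\left(-20\right) \left(-12\right) - 22\right) = -2491 - \left(240 - 22\right) = -2491 - 218 = -2709$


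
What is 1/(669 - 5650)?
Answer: -1/4981 ≈ -0.00020076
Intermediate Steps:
1/(669 - 5650) = 1/(-4981) = -1/4981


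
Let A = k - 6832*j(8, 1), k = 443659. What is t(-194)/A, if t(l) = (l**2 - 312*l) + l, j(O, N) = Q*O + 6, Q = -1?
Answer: 97970/457323 ≈ 0.21423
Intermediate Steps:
j(O, N) = 6 - O (j(O, N) = -O + 6 = 6 - O)
t(l) = l**2 - 311*l
A = 457323 (A = 443659 - 6832*(6 - 1*8) = 443659 - 6832*(6 - 8) = 443659 - 6832*(-2) = 443659 - 1*(-13664) = 443659 + 13664 = 457323)
t(-194)/A = -194*(-311 - 194)/457323 = -194*(-505)*(1/457323) = 97970*(1/457323) = 97970/457323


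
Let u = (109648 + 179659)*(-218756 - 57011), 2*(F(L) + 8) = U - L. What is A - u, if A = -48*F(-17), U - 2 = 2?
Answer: 79781323349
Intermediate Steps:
U = 4 (U = 2 + 2 = 4)
F(L) = -6 - L/2 (F(L) = -8 + (4 - L)/2 = -8 + (2 - L/2) = -6 - L/2)
A = -120 (A = -48*(-6 - ½*(-17)) = -48*(-6 + 17/2) = -48*5/2 = -120)
u = -79781323469 (u = 289307*(-275767) = -79781323469)
A - u = -120 - 1*(-79781323469) = -120 + 79781323469 = 79781323349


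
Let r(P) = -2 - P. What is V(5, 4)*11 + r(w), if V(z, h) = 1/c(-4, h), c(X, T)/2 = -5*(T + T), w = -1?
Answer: -91/80 ≈ -1.1375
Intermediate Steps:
c(X, T) = -20*T (c(X, T) = 2*(-5*(T + T)) = 2*(-10*T) = -20*T)
V(z, h) = -1/(20*h) (V(z, h) = 1/(-20*h) = -1/(20*h))
V(5, 4)*11 + r(w) = -1/20/4*11 + (-2 - 1*(-1)) = -1/20*¼*11 + (-2 + 1) = -1/80*11 - 1 = -11/80 - 1 = -91/80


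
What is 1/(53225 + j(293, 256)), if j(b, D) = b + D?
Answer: 1/53774 ≈ 1.8596e-5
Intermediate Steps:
j(b, D) = D + b
1/(53225 + j(293, 256)) = 1/(53225 + (256 + 293)) = 1/(53225 + 549) = 1/53774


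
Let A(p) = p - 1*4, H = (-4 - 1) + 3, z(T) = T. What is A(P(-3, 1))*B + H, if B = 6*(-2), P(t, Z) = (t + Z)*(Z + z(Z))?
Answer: 94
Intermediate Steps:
P(t, Z) = 2*Z*(Z + t) (P(t, Z) = (t + Z)*(Z + Z) = (Z + t)*(2*Z) = 2*Z*(Z + t))
B = -12
H = -2 (H = -5 + 3 = -2)
A(p) = -4 + p (A(p) = p - 4 = -4 + p)
A(P(-3, 1))*B + H = (-4 + 2*1*(1 - 3))*(-12) - 2 = (-4 + 2*1*(-2))*(-12) - 2 = (-4 - 4)*(-12) - 2 = -8*(-12) - 2 = 96 - 2 = 94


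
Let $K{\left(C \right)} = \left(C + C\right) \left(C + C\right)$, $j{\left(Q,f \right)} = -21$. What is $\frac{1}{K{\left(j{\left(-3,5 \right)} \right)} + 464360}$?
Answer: $\frac{1}{466124} \approx 2.1454 \cdot 10^{-6}$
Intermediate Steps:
$K{\left(C \right)} = 4 C^{2}$ ($K{\left(C \right)} = 2 C 2 C = 4 C^{2}$)
$\frac{1}{K{\left(j{\left(-3,5 \right)} \right)} + 464360} = \frac{1}{4 \left(-21\right)^{2} + 464360} = \frac{1}{4 \cdot 441 + 464360} = \frac{1}{1764 + 464360} = \frac{1}{466124}$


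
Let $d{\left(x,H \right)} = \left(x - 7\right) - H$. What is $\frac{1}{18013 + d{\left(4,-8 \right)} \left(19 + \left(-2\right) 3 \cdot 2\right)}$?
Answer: $\frac{1}{18048} \approx 5.5408 \cdot 10^{-5}$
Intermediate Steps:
$d{\left(x,H \right)} = -7 + x - H$ ($d{\left(x,H \right)} = \left(x - 7\right) - H = \left(-7 + x\right) - H = -7 + x - H$)
$\frac{1}{18013 + d{\left(4,-8 \right)} \left(19 + \left(-2\right) 3 \cdot 2\right)} = \frac{1}{18013 + \left(-7 + 4 - -8\right) \left(19 + \left(-2\right) 3 \cdot 2\right)} = \frac{1}{18013 + \left(-7 + 4 + 8\right) \left(19 - 12\right)} = \frac{1}{18013 + 5 \left(19 - 12\right)} = \frac{1}{18013 + 5 \cdot 7} = \frac{1}{18013 + 35} = \frac{1}{18048}$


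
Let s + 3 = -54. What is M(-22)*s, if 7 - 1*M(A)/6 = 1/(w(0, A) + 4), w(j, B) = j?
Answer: -4617/2 ≈ -2308.5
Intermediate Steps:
s = -57 (s = -3 - 54 = -57)
M(A) = 81/2 (M(A) = 42 - 6/(0 + 4) = 42 - 6/4 = 42 - 6*¼ = 42 - 3/2 = 81/2)
M(-22)*s = (81/2)*(-57) = -4617/2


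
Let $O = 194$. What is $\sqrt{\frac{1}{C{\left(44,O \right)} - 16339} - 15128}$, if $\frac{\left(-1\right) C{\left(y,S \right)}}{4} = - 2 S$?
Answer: $\frac{i \sqrt{367535381891}}{4929} \approx 123.0 i$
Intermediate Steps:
$C{\left(y,S \right)} = 8 S$ ($C{\left(y,S \right)} = - 4 \left(- 2 S\right) = 8 S$)
$\sqrt{\frac{1}{C{\left(44,O \right)} - 16339} - 15128} = \sqrt{\frac{1}{8 \cdot 194 - 16339} - 15128} = \sqrt{\frac{1}{1552 - 16339} - 15128} = \sqrt{\frac{1}{-14787} - 15128} = \sqrt{- \frac{1}{14787} - 15128} = \sqrt{- \frac{223697737}{14787}} = \frac{i \sqrt{367535381891}}{4929}$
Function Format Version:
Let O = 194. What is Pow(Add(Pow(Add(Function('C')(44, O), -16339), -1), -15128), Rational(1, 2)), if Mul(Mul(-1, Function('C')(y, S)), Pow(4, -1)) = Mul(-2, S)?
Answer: Mul(Rational(1, 4929), I, Pow(367535381891, Rational(1, 2))) ≈ Mul(123.00, I)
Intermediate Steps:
Function('C')(y, S) = Mul(8, S) (Function('C')(y, S) = Mul(-4, Mul(-2, S)) = Mul(8, S))
Pow(Add(Pow(Add(Function('C')(44, O), -16339), -1), -15128), Rational(1, 2)) = Pow(Add(Pow(Add(Mul(8, 194), -16339), -1), -15128), Rational(1, 2)) = Pow(Add(Pow(Add(1552, -16339), -1), -15128), Rational(1, 2)) = Pow(Add(Pow(-14787, -1), -15128), Rational(1, 2)) = Pow(Add(Rational(-1, 14787), -15128), Rational(1, 2)) = Pow(Rational(-223697737, 14787), Rational(1, 2)) = Mul(Rational(1, 4929), I, Pow(367535381891, Rational(1, 2)))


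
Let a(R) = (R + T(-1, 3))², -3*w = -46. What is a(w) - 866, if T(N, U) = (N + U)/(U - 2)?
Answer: -5090/9 ≈ -565.56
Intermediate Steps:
w = 46/3 (w = -⅓*(-46) = 46/3 ≈ 15.333)
T(N, U) = (N + U)/(-2 + U)
a(R) = (2 + R)² (a(R) = (R + (-1 + 3)/(-2 + 3))² = (R + 2/1)² = (R + 1*2)² = (R + 2)² = (2 + R)²)
a(w) - 866 = (2 + 46/3)² - 866 = (52/3)² - 866 = 2704/9 - 866 = -5090/9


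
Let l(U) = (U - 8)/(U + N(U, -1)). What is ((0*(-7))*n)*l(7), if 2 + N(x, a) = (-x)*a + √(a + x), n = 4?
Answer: 0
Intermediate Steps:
N(x, a) = -2 + √(a + x) - a*x (N(x, a) = -2 + ((-x)*a + √(a + x)) = -2 + (-a*x + √(a + x)) = -2 + (√(a + x) - a*x) = -2 + √(a + x) - a*x)
l(U) = (-8 + U)/(-2 + √(-1 + U) + 2*U) (l(U) = (U - 8)/(U + (-2 + √(-1 + U) - 1*(-1)*U)) = (-8 + U)/(U + (-2 + √(-1 + U) + U)) = (-8 + U)/(U + (-2 + U + √(-1 + U))) = (-8 + U)/(-2 + √(-1 + U) + 2*U))
((0*(-7))*n)*l(7) = ((0*(-7))*4)*((-8 + 7)/(-2 + √(-1 + 7) + 2*7)) = (0*4)*(-1/(-2 + √6 + 14)) = 0*(-1/(12 + √6)) = 0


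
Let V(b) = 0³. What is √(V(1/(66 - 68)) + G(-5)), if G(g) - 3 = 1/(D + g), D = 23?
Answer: √110/6 ≈ 1.7480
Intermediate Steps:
G(g) = 3 + 1/(23 + g)
V(b) = 0
√(V(1/(66 - 68)) + G(-5)) = √(0 + (70 + 3*(-5))/(23 - 5)) = √(0 + (70 - 15)/18) = √(0 + (1/18)*55) = √(0 + 55/18) = √(55/18) = √110/6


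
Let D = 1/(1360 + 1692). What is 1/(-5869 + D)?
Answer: -3052/17912187 ≈ -0.00017039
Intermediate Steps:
D = 1/3052 ≈ 0.00032765
1/(-5869 + D) = 1/(-5869 + 1/3052) = 1/(-17912187/3052) = -3052/17912187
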